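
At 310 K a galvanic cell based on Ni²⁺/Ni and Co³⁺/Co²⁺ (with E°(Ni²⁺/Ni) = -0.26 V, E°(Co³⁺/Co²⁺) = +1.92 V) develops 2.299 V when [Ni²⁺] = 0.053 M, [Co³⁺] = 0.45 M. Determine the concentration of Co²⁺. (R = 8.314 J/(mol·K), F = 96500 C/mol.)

From the Nernst equation, ln Q = nF(E° − E)/RT = 2×96500×(2.18 − 2.299)/(8.314×310) = -8.911, so Q = 1.35 × 10^-4.
With Q = [Ni²⁺]·[Co²⁺]^2/[Co³⁺]^2 and the known concentrations, [Co²⁺]^2 in the numerator gives [Co²⁺] = 0.023 M.

0.023 M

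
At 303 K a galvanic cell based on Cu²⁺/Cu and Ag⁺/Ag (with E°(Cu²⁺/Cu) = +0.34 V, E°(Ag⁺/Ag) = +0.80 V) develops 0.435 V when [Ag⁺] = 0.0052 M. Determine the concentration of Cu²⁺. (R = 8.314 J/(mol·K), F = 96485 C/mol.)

From the Nernst equation, ln Q = nF(E° − E)/RT = 2×96485×(0.46 − 0.435)/(8.314×303) = 1.915, so Q = 6.79.
With Q = [Cu²⁺]/[Ag⁺]^2 and the known concentrations, [Cu²⁺] in the numerator gives [Cu²⁺] = 1.8 × 10^-4 M.

1.8 × 10^-4 M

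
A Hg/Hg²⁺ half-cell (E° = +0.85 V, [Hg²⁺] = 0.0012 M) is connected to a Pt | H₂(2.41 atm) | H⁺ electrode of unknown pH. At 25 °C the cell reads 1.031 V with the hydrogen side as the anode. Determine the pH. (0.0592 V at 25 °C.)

E°_cell = 0.85 V and n = 2.
log Q = n(E° − E)/0.0592 = 2×(0.85 − 1.031)/0.0592 = -6.115.
With Q = [H⁺]^2 / ([Hg²⁺]·P(H₂)), solving for [H⁺] gives log[H⁺] = -4.327, so pH = 4.33.

pH = 4.33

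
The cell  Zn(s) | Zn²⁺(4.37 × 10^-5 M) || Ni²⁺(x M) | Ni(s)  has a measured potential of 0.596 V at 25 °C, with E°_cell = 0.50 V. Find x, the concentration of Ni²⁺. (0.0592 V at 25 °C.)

From the Nernst equation, log Q = n(E° − E)/0.0592 = 2(0.50 − 0.596)/0.0592 = -3.243, so Q = 5.71 × 10^-4.
With Q = [Zn²⁺]/[Ni²⁺] and the known concentrations, [Ni²⁺] in the denominator gives [Ni²⁺] = 0.077 M.

0.077 M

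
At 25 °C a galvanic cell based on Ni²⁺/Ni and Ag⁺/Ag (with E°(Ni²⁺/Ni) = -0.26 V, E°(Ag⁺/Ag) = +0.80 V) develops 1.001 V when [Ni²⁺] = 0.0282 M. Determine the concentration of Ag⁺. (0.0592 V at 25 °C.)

0.017 M

From the Nernst equation, log Q = n(E° − E)/0.0592 = 2(1.06 − 1.001)/0.0592 = 1.993, so Q = 98.5.
With Q = [Ni²⁺]/[Ag⁺]^2 and the known concentrations, [Ag⁺]^2 in the denominator gives [Ag⁺] = 0.017 M.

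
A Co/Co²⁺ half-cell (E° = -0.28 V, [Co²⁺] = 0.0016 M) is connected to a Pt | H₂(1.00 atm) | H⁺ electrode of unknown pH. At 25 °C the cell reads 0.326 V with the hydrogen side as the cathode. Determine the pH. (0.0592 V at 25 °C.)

pH = 0.62

E°_cell = 0.28 V and n = 2.
log Q = n(E° − E)/0.0592 = 2×(0.28 − 0.326)/0.0592 = -1.554.
With Q = [Co²⁺]·P(H₂) / [H⁺]^2, solving for [H⁺] gives log[H⁺] = -0.621, so pH = 0.62.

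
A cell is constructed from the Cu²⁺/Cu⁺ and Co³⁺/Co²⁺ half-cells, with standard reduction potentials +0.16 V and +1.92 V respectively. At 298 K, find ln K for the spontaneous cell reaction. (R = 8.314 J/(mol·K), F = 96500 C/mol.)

E°_cell = +1.92 − (+0.16) = 1.76 V, with n = 1 electron transferred.
At equilibrium E = 0, so the Nernst equation gives ln K = nFE°/RT = (1)(96500)(1.76)/((8.314)(298)) = 68.55.

ln K = 68.6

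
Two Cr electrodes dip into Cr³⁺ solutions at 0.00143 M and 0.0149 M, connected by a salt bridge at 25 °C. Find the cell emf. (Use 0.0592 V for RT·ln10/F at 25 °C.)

0.020 V

Both half-cells are Cr³⁺/Cr, so E°_cell = 0. The concentrated side is the cathode; the cell reaction moves Cr³⁺ from high to low concentration with n = 3.
Q = [Cr³⁺]_dilute/[Cr³⁺]_conc = 0.00143/0.0149 = 0.0960.
E = 0 − (0.0592/3) log Q = −(0.0592/3)(-1.018) = 0.0201 V.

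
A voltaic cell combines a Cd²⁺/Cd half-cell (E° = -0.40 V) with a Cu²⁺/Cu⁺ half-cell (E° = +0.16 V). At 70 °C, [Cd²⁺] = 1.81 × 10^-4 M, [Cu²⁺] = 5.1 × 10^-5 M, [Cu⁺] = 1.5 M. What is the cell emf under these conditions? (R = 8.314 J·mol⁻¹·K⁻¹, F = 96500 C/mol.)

The Cu²⁺/Cu⁺ couple has the higher reduction potential and acts as the cathode, so E°_cell = +0.16 − (-0.40) = 0.56 V.
Balancing electrons gives n = 2; the reaction quotient is Q = [Cd²⁺]·[Cu⁺]^2/[Cu²⁺]^2 = 1.57 × 10^5.
E = E° − (RT/nF) ln Q = 0.56 − (8.314×343)/(2×96500) × (11.961) = 0.560 − 0.177 = 0.383 V.

0.383 V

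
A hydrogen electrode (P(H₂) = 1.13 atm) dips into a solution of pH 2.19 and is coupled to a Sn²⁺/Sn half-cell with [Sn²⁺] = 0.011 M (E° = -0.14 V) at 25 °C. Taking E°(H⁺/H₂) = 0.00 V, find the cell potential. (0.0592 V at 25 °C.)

The hydrogen couple is the cathode, so E°_cell = 0.14 V; n = 2.
[H⁺] = 10^(−2.19) = 0.0065 M, and Q = [Sn²⁺]·P(H₂) / [H⁺]^2 = 298.
E = E° − (0.0592/2) log Q = 0.14 − (0.0592/2)(2.474) = 0.067 V.

0.067 V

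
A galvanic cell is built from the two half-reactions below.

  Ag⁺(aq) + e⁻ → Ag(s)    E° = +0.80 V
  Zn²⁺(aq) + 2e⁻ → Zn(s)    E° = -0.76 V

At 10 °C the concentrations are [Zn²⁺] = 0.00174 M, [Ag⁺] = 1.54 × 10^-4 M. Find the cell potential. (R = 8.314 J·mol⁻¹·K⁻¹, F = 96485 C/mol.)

1.42 V

The Ag⁺/Ag couple has the higher reduction potential and acts as the cathode, so E°_cell = +0.80 − (-0.76) = 1.56 V.
Balancing electrons gives n = 2; the reaction quotient is Q = [Zn²⁺]/[Ag⁺]^2 = 7.34 × 10^4.
E = E° − (RT/nF) ln Q = 1.56 − (8.314×283)/(2×96485) × (11.203) = 1.560 − 0.137 = 1.423 V.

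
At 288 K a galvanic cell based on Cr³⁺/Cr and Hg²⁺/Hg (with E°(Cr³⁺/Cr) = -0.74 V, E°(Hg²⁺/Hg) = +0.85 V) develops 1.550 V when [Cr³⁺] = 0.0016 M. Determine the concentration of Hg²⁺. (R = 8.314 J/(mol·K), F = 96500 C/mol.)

From the Nernst equation, ln Q = nF(E° − E)/RT = 6×96500×(1.59 − 1.550)/(8.314×288) = 9.672, so Q = 1.59 × 10^4.
With Q = [Cr³⁺]^2/[Hg²⁺]^3 and the known concentrations, [Hg²⁺]^3 in the denominator gives [Hg²⁺] = 5.4 × 10^-4 M.

5.4 × 10^-4 M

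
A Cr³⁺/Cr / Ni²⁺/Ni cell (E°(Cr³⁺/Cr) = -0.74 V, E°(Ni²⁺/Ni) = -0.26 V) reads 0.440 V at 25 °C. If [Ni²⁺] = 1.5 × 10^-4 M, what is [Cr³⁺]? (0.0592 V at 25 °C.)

From the Nernst equation, log Q = n(E° − E)/0.0592 = 6(0.48 − 0.440)/0.0592 = 4.054, so Q = 1.13 × 10^4.
With Q = [Cr³⁺]^2/[Ni²⁺]^3 and the known concentrations, [Cr³⁺]^2 in the numerator gives [Cr³⁺] = 2 × 10^-4 M.

2 × 10^-4 M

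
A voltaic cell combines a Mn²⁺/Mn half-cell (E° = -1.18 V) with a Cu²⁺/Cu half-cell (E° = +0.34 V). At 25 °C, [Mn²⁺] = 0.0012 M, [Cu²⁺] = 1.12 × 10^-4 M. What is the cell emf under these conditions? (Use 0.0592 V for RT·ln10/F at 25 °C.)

The Cu²⁺/Cu couple has the higher reduction potential and acts as the cathode, so E°_cell = +0.34 − (-1.18) = 1.52 V.
Balancing electrons gives n = 2; the reaction quotient is Q = [Mn²⁺]/[Cu²⁺] = 10.7.
At 25 °C, E = E° − (0.0592/n) log Q = 1.52 − (0.0592/2)(1.030) = 1.520 − 0.030 = 1.490 V.

1.49 V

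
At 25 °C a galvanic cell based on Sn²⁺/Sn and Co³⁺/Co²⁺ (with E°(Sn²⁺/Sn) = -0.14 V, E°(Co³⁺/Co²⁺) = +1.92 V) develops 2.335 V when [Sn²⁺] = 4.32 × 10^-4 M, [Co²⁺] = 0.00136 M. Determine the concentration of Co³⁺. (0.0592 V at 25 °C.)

1.2 M

From the Nernst equation, log Q = n(E° − E)/0.0592 = 2(2.06 − 2.335)/0.0592 = -9.291, so Q = 5.12 × 10^-10.
With Q = [Sn²⁺]·[Co²⁺]^2/[Co³⁺]^2 and the known concentrations, [Co³⁺]^2 in the denominator gives [Co³⁺] = 1.2 M.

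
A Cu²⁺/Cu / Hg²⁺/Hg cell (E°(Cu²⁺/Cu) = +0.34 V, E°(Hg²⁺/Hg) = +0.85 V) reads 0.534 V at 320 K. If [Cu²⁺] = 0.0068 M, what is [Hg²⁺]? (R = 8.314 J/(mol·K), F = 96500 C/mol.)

0.039 M

From the Nernst equation, ln Q = nF(E° − E)/RT = 2×96500×(0.51 − 0.534)/(8.314×320) = -1.741, so Q = 0.175.
With Q = [Cu²⁺]/[Hg²⁺] and the known concentrations, [Hg²⁺] in the denominator gives [Hg²⁺] = 0.039 M.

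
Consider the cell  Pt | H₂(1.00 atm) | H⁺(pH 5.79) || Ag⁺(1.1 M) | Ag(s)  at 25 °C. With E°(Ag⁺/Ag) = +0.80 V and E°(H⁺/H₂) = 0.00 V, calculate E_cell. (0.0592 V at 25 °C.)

1.15 V

The Ag⁺/Ag couple is the cathode, so E°_cell = 0.80 V; n = 2.
[H⁺] = 10^(−5.79) = 1.6 × 10^-6 M, and Q = [H⁺]^2 / ([Ag⁺]^2·P(H₂)) = 2.17 × 10^-12.
E = E° − (0.0592/2) log Q = 0.80 − (0.0592/2)(-11.663) = 1.145 V.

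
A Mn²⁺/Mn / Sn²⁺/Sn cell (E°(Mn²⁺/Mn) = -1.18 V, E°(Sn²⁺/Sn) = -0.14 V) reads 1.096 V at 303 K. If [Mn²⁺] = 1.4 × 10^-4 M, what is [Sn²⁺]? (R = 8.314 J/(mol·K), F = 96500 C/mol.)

0.01 M

From the Nernst equation, ln Q = nF(E° − E)/RT = 2×96500×(1.04 − 1.096)/(8.314×303) = -4.290, so Q = 0.0137.
With Q = [Mn²⁺]/[Sn²⁺] and the known concentrations, [Sn²⁺] in the denominator gives [Sn²⁺] = 0.01 M.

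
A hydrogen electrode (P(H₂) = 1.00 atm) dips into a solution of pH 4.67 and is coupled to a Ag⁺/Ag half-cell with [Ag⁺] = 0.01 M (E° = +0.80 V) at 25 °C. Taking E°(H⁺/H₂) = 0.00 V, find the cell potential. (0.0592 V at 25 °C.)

0.96 V

The Ag⁺/Ag couple is the cathode, so E°_cell = 0.80 V; n = 2.
[H⁺] = 10^(−4.67) = 2.1 × 10^-5 M, and Q = [H⁺]^2 / ([Ag⁺]^2·P(H₂)) = 4.57 × 10^-6.
E = E° − (0.0592/2) log Q = 0.80 − (0.0592/2)(-5.340) = 0.958 V.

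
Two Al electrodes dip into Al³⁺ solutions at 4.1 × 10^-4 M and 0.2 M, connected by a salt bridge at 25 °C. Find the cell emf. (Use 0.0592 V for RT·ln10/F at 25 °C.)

0.053 V

Both half-cells are Al³⁺/Al, so E°_cell = 0. The concentrated side is the cathode; the cell reaction moves Al³⁺ from high to low concentration with n = 3.
Q = [Al³⁺]_dilute/[Al³⁺]_conc = 4.1 × 10^-4/0.2 = 0.00205.
E = 0 − (0.0592/3) log Q = −(0.0592/3)(-2.688) = 0.0530 V.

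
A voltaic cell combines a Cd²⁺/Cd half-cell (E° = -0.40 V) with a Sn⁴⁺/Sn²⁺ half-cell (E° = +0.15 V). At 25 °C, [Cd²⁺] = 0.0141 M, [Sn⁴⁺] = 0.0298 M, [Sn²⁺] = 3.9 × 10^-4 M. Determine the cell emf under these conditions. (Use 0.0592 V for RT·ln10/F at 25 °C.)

The Sn⁴⁺/Sn²⁺ couple has the higher reduction potential and acts as the cathode, so E°_cell = +0.15 − (-0.40) = 0.55 V.
Balancing electrons gives n = 2; the reaction quotient is Q = [Cd²⁺]·[Sn²⁺]/[Sn⁴⁺] = 1.85 × 10^-4.
At 25 °C, E = E° − (0.0592/n) log Q = 0.55 − (0.0592/2)(-3.734) = 0.550 + 0.111 = 0.661 V.

0.661 V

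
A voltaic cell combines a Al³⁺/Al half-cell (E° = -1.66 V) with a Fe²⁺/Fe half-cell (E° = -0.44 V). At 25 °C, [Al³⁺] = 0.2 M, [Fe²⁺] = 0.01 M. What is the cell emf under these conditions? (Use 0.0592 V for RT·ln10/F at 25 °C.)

1.17 V

The Fe²⁺/Fe couple has the higher reduction potential and acts as the cathode, so E°_cell = -0.44 − (-1.66) = 1.22 V.
Balancing electrons gives n = 6; the reaction quotient is Q = [Al³⁺]^2/[Fe²⁺]^3 = 4 × 10^4.
At 25 °C, E = E° − (0.0592/n) log Q = 1.22 − (0.0592/6)(4.602) = 1.220 − 0.045 = 1.175 V.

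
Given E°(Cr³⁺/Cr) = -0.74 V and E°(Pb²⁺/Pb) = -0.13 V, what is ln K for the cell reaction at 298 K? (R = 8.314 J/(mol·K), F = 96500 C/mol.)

E°_cell = -0.13 − (-0.74) = 0.61 V, with n = 6 electrons transferred.
At equilibrium E = 0, so the Nernst equation gives ln K = nFE°/RT = (6)(96500)(0.61)/((8.314)(298)) = 142.55.

ln K = 142.6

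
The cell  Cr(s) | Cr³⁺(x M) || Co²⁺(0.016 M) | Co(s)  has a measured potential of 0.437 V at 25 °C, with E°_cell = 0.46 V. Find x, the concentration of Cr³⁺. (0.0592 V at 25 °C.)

0.03 M

From the Nernst equation, log Q = n(E° − E)/0.0592 = 6(0.46 − 0.437)/0.0592 = 2.331, so Q = 214.
With Q = [Cr³⁺]^2/[Co²⁺]^3 and the known concentrations, [Cr³⁺]^2 in the numerator gives [Cr³⁺] = 0.03 M.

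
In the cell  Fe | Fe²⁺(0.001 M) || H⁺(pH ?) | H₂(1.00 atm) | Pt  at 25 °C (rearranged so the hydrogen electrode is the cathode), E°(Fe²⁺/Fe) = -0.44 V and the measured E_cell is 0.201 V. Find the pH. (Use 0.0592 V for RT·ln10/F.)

pH = 5.54

E°_cell = 0.44 V and n = 2.
log Q = n(E° − E)/0.0592 = 2×(0.44 − 0.201)/0.0592 = 8.074.
With Q = [Fe²⁺]·P(H₂) / [H⁺]^2, solving for [H⁺] gives log[H⁺] = -5.537, so pH = 5.54.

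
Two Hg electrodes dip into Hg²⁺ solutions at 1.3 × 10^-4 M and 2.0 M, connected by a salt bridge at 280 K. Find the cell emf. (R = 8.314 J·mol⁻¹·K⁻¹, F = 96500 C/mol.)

Both half-cells are Hg²⁺/Hg, so E°_cell = 0. The concentrated side is the cathode; the cell reaction moves Hg²⁺ from high to low concentration with n = 2.
Q = [Hg²⁺]_dilute/[Hg²⁺]_conc = 1.3 × 10^-4/2.0 = 6.5 × 10^-5.
E = 0 − (RT/nF) ln Q = −((8.314×280)/(2×96500))(-9.641) = 0.1163 V.

0.12 V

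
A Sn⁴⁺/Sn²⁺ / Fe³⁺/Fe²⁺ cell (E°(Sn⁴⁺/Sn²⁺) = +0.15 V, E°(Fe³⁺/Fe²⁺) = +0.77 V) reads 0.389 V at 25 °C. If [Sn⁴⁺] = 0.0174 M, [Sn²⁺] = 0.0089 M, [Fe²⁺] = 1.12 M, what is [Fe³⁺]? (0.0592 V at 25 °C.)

From the Nernst equation, log Q = n(E° − E)/0.0592 = 2(0.62 − 0.389)/0.0592 = 7.804, so Q = 6.37 × 10^7.
With Q = [Sn⁴⁺]·[Fe²⁺]^2/([Sn²⁺]·[Fe³⁺]^2) and the known concentrations, [Fe³⁺]^2 in the denominator gives [Fe³⁺] = 2 × 10^-4 M.

2 × 10^-4 M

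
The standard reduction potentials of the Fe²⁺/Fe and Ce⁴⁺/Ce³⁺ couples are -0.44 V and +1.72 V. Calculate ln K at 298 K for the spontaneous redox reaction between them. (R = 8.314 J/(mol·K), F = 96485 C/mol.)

ln K = 168.2

E°_cell = +1.72 − (-0.44) = 2.16 V, with n = 2 electrons transferred.
At equilibrium E = 0, so the Nernst equation gives ln K = nFE°/RT = (2)(96485)(2.16)/((8.314)(298)) = 168.24.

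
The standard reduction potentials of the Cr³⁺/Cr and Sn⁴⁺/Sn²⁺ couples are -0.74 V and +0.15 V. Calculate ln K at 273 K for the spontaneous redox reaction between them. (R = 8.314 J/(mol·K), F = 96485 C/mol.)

E°_cell = +0.15 − (-0.74) = 0.89 V, with n = 6 electrons transferred.
At equilibrium E = 0, so the Nernst equation gives ln K = nFE°/RT = (6)(96485)(0.89)/((8.314)(273)) = 227.00.

ln K = 227.0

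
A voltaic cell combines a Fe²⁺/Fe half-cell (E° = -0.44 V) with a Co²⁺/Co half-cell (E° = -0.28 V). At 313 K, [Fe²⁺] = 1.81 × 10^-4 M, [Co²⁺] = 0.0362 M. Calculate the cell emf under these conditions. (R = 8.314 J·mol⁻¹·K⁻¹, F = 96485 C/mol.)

The Co²⁺/Co couple has the higher reduction potential and acts as the cathode, so E°_cell = -0.28 − (-0.44) = 0.16 V.
Balancing electrons gives n = 2; the reaction quotient is Q = [Fe²⁺]/[Co²⁺] = 0.00500.
E = E° − (RT/nF) ln Q = 0.16 − (8.314×313)/(2×96485) × (-5.298) = 0.160 + 0.071 = 0.231 V.

0.231 V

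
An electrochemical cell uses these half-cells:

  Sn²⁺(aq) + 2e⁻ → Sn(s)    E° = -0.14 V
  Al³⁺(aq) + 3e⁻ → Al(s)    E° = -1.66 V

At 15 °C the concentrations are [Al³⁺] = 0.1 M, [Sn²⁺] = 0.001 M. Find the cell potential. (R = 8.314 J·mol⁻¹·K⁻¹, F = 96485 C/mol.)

The Sn²⁺/Sn couple has the higher reduction potential and acts as the cathode, so E°_cell = -0.14 − (-1.66) = 1.52 V.
Balancing electrons gives n = 6; the reaction quotient is Q = [Al³⁺]^2/[Sn²⁺]^3 = 1 × 10^7.
E = E° − (RT/nF) ln Q = 1.52 − (8.314×288)/(6×96485) × (16.118) = 1.520 − 0.067 = 1.453 V.

1.45 V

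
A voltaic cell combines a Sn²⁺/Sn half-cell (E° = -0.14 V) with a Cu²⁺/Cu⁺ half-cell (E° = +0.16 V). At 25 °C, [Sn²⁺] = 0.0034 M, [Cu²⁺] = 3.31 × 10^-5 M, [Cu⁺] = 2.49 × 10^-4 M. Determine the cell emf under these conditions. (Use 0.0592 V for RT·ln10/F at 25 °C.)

0.321 V

The Cu²⁺/Cu⁺ couple has the higher reduction potential and acts as the cathode, so E°_cell = +0.16 − (-0.14) = 0.30 V.
Balancing electrons gives n = 2; the reaction quotient is Q = [Sn²⁺]·[Cu⁺]^2/[Cu²⁺]^2 = 0.192.
At 25 °C, E = E° − (0.0592/n) log Q = 0.30 − (0.0592/2)(-0.716) = 0.300 + 0.021 = 0.321 V.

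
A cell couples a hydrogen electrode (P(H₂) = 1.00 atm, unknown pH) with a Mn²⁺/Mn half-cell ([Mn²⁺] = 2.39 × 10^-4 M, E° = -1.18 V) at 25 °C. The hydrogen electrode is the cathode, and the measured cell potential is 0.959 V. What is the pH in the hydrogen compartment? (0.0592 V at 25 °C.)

pH = 5.54

E°_cell = 1.18 V and n = 2.
log Q = n(E° − E)/0.0592 = 2×(1.18 − 0.959)/0.0592 = 7.466.
With Q = [Mn²⁺]·P(H₂) / [H⁺]^2, solving for [H⁺] gives log[H⁺] = -5.544, so pH = 5.54.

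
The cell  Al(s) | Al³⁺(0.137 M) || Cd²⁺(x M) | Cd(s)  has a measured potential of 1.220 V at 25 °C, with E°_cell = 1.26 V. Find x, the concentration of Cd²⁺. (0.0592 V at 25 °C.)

0.012 M

From the Nernst equation, log Q = n(E° − E)/0.0592 = 6(1.26 − 1.220)/0.0592 = 4.054, so Q = 1.13 × 10^4.
With Q = [Al³⁺]^2/[Cd²⁺]^3 and the known concentrations, [Cd²⁺]^3 in the denominator gives [Cd²⁺] = 0.012 M.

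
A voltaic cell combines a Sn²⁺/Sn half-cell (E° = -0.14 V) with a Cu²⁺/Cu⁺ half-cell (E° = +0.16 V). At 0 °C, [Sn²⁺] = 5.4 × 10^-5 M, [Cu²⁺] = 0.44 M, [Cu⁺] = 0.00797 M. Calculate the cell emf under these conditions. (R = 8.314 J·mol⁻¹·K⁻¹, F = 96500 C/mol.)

0.510 V

The Cu²⁺/Cu⁺ couple has the higher reduction potential and acts as the cathode, so E°_cell = +0.16 − (-0.14) = 0.30 V.
Balancing electrons gives n = 2; the reaction quotient is Q = [Sn²⁺]·[Cu⁺]^2/[Cu²⁺]^2 = 1.77 × 10^-8.
E = E° − (RT/nF) ln Q = 0.30 − (8.314×273)/(2×96500) × (-17.849) = 0.300 + 0.210 = 0.510 V.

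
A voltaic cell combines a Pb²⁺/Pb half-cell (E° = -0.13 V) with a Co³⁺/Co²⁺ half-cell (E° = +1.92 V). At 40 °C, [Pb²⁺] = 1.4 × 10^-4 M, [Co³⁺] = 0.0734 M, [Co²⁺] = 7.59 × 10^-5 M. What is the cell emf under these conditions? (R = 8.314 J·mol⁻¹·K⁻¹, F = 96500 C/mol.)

2.36 V

The Co³⁺/Co²⁺ couple has the higher reduction potential and acts as the cathode, so E°_cell = +1.92 − (-0.13) = 2.05 V.
Balancing electrons gives n = 2; the reaction quotient is Q = [Pb²⁺]·[Co²⁺]^2/[Co³⁺]^2 = 1.5 × 10^-10.
E = E° − (RT/nF) ln Q = 2.05 − (8.314×313)/(2×96500) × (-22.622) = 2.050 + 0.305 = 2.355 V.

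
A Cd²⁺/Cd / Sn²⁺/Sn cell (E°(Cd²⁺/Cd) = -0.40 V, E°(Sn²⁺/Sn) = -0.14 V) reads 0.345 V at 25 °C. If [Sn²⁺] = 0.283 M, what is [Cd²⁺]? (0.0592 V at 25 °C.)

3.8 × 10^-4 M

From the Nernst equation, log Q = n(E° − E)/0.0592 = 2(0.26 − 0.345)/0.0592 = -2.872, so Q = 0.00134.
With Q = [Cd²⁺]/[Sn²⁺] and the known concentrations, [Cd²⁺] in the numerator gives [Cd²⁺] = 3.8 × 10^-4 M.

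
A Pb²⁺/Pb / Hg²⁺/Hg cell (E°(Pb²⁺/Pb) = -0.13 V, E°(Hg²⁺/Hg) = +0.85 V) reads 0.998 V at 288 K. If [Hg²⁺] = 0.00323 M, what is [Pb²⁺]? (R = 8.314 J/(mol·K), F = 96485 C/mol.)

7.6 × 10^-4 M

From the Nernst equation, ln Q = nF(E° − E)/RT = 2×96485×(0.98 − 0.998)/(8.314×288) = -1.451, so Q = 0.234.
With Q = [Pb²⁺]/[Hg²⁺] and the known concentrations, [Pb²⁺] in the numerator gives [Pb²⁺] = 7.6 × 10^-4 M.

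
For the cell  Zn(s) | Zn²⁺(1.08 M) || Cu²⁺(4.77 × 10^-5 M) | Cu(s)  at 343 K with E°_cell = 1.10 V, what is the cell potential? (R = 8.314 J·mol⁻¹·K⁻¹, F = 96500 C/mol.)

Balancing electrons gives n = 2; the reaction quotient is Q = [Zn²⁺]/[Cu²⁺] = 2.26 × 10^4.
E = E° − (RT/nF) ln Q = 1.10 − (8.314×343)/(2×96500) × (10.028) = 1.100 − 0.148 = 0.952 V.

0.952 V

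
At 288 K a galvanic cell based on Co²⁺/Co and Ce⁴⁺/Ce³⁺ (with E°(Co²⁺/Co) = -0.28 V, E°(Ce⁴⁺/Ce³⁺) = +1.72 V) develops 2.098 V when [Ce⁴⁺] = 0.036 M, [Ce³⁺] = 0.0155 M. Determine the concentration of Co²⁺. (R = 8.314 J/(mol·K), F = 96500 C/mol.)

0.002 M

From the Nernst equation, ln Q = nF(E° − E)/RT = 2×96500×(2.00 − 2.098)/(8.314×288) = -7.899, so Q = 3.71 × 10^-4.
With Q = [Co²⁺]·[Ce³⁺]^2/[Ce⁴⁺]^2 and the known concentrations, [Co²⁺] in the numerator gives [Co²⁺] = 0.002 M.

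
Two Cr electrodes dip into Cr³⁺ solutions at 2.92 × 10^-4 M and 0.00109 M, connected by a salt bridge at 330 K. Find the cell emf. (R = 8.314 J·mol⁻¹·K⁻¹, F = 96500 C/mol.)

Both half-cells are Cr³⁺/Cr, so E°_cell = 0. The concentrated side is the cathode; the cell reaction moves Cr³⁺ from high to low concentration with n = 3.
Q = [Cr³⁺]_dilute/[Cr³⁺]_conc = 2.92 × 10^-4/0.00109 = 0.268.
E = 0 − (RT/nF) ln Q = −((8.314×330)/(3×96500))(-1.317) = 0.0125 V.

0.012 V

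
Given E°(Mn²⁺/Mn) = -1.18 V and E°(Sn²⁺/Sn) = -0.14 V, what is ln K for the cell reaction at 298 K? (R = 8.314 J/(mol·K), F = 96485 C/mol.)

E°_cell = -0.14 − (-1.18) = 1.04 V, with n = 2 electrons transferred.
At equilibrium E = 0, so the Nernst equation gives ln K = nFE°/RT = (2)(96485)(1.04)/((8.314)(298)) = 81.00.

ln K = 81.0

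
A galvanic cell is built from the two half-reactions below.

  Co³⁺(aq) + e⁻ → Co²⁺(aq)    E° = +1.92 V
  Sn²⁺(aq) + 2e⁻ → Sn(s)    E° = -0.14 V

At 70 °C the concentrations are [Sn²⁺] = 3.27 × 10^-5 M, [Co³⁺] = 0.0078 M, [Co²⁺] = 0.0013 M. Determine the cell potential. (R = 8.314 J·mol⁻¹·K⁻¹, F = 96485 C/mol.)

2.27 V

The Co³⁺/Co²⁺ couple has the higher reduction potential and acts as the cathode, so E°_cell = +1.92 − (-0.14) = 2.06 V.
Balancing electrons gives n = 2; the reaction quotient is Q = [Sn²⁺]·[Co²⁺]^2/[Co³⁺]^2 = 9.08 × 10^-7.
E = E° − (RT/nF) ln Q = 2.06 − (8.314×343)/(2×96485) × (-13.912) = 2.060 + 0.206 = 2.266 V.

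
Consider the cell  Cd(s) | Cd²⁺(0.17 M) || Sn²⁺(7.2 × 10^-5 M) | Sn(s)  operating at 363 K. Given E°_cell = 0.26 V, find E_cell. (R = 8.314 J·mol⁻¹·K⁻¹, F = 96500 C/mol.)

Balancing electrons gives n = 2; the reaction quotient is Q = [Cd²⁺]/[Sn²⁺] = 2360.
E = E° − (RT/nF) ln Q = 0.26 − (8.314×363)/(2×96500) × (7.767) = 0.260 − 0.121 = 0.139 V.

0.139 V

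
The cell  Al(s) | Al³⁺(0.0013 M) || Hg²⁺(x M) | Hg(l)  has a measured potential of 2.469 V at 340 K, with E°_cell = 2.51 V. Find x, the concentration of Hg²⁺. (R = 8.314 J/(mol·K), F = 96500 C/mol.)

From the Nernst equation, ln Q = nF(E° − E)/RT = 6×96500×(2.51 − 2.469)/(8.314×340) = 8.398, so Q = 4440.
With Q = [Al³⁺]^2/[Hg²⁺]^3 and the known concentrations, [Hg²⁺]^3 in the denominator gives [Hg²⁺] = 7.2 × 10^-4 M.

7.2 × 10^-4 M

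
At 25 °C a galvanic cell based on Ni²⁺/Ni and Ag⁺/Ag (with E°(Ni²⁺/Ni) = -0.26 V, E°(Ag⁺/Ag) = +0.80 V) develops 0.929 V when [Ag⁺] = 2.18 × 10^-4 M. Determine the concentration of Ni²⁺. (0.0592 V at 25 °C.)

From the Nernst equation, log Q = n(E° − E)/0.0592 = 2(1.06 − 0.929)/0.0592 = 4.426, so Q = 2.66 × 10^4.
With Q = [Ni²⁺]/[Ag⁺]^2 and the known concentrations, [Ni²⁺] in the numerator gives [Ni²⁺] = 0.0013 M.

0.0013 M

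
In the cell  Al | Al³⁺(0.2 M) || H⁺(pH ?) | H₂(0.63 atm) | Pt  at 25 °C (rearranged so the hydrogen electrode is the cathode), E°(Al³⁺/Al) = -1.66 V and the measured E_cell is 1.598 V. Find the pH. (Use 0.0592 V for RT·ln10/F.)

E°_cell = 1.66 V and n = 6.
log Q = n(E° − E)/0.0592 = 6×(1.66 − 1.598)/0.0592 = 6.284.
With Q = [Al³⁺]^2·P(H₂)^3 / [H⁺]^6, solving for [H⁺] gives log[H⁺] = -1.381, so pH = 1.38.

pH = 1.38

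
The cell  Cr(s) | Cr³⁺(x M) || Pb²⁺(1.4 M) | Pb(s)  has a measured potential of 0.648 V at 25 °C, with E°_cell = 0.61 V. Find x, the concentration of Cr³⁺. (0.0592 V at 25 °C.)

From the Nernst equation, log Q = n(E° − E)/0.0592 = 6(0.61 − 0.648)/0.0592 = -3.851, so Q = 1.41 × 10^-4.
With Q = [Cr³⁺]^2/[Pb²⁺]^3 and the known concentrations, [Cr³⁺]^2 in the numerator gives [Cr³⁺] = 0.02 M.

0.02 M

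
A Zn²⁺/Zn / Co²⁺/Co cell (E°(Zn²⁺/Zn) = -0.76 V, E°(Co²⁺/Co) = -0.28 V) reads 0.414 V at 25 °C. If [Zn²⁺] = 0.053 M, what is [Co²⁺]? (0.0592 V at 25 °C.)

From the Nernst equation, log Q = n(E° − E)/0.0592 = 2(0.48 − 0.414)/0.0592 = 2.230, so Q = 170.
With Q = [Zn²⁺]/[Co²⁺] and the known concentrations, [Co²⁺] in the denominator gives [Co²⁺] = 3.1 × 10^-4 M.

3.1 × 10^-4 M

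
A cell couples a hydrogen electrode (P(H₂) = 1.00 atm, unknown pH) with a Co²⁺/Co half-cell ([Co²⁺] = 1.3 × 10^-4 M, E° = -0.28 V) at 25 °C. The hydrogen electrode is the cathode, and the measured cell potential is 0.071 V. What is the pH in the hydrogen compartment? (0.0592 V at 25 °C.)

pH = 5.47

E°_cell = 0.28 V and n = 2.
log Q = n(E° − E)/0.0592 = 2×(0.28 − 0.071)/0.0592 = 7.061.
With Q = [Co²⁺]·P(H₂) / [H⁺]^2, solving for [H⁺] gives log[H⁺] = -5.473, so pH = 5.47.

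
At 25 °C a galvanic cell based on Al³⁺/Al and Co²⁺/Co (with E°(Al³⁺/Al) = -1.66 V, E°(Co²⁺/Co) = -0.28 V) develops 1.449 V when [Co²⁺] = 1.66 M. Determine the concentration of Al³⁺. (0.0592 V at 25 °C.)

From the Nernst equation, log Q = n(E° − E)/0.0592 = 6(1.38 − 1.449)/0.0592 = -6.993, so Q = 1.02 × 10^-7.
With Q = [Al³⁺]^2/[Co²⁺]^3 and the known concentrations, [Al³⁺]^2 in the numerator gives [Al³⁺] = 6.8 × 10^-4 M.

6.8 × 10^-4 M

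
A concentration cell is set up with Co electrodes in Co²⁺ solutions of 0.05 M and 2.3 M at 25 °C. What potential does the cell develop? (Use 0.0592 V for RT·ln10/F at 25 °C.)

0.049 V

Both half-cells are Co²⁺/Co, so E°_cell = 0. The concentrated side is the cathode; the cell reaction moves Co²⁺ from high to low concentration with n = 2.
Q = [Co²⁺]_dilute/[Co²⁺]_conc = 0.05/2.3 = 0.0217.
E = 0 − (0.0592/2) log Q = −(0.0592/2)(-1.663) = 0.0492 V.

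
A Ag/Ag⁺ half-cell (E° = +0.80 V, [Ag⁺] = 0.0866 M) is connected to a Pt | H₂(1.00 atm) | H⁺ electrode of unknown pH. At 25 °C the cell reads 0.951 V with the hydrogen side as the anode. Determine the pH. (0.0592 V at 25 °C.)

E°_cell = 0.80 V and n = 2.
log Q = n(E° − E)/0.0592 = 2×(0.80 − 0.951)/0.0592 = -5.101.
With Q = [H⁺]^2 / ([Ag⁺]^2·P(H₂)), solving for [H⁺] gives log[H⁺] = -3.613, so pH = 3.61.

pH = 3.61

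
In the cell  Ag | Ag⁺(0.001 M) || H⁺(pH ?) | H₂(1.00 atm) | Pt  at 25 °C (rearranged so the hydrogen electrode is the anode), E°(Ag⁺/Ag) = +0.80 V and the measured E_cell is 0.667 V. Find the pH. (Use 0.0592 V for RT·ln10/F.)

E°_cell = 0.80 V and n = 2.
log Q = n(E° − E)/0.0592 = 2×(0.80 − 0.667)/0.0592 = 4.493.
With Q = [H⁺]^2 / ([Ag⁺]^2·P(H₂)), solving for [H⁺] gives log[H⁺] = -0.753, so pH = 0.75.

pH = 0.75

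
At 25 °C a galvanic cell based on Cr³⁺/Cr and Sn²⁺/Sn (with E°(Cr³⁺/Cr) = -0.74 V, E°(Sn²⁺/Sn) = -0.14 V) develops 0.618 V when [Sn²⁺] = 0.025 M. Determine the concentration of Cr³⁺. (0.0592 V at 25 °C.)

4.8 × 10^-4 M

From the Nernst equation, log Q = n(E° − E)/0.0592 = 6(0.60 − 0.618)/0.0592 = -1.824, so Q = 0.0150.
With Q = [Cr³⁺]^2/[Sn²⁺]^3 and the known concentrations, [Cr³⁺]^2 in the numerator gives [Cr³⁺] = 4.8 × 10^-4 M.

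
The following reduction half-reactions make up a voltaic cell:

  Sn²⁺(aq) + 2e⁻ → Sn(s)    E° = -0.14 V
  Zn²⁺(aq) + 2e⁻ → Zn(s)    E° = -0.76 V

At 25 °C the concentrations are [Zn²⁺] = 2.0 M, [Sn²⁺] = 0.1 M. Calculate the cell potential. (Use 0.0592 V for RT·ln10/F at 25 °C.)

0.581 V

The Sn²⁺/Sn couple has the higher reduction potential and acts as the cathode, so E°_cell = -0.14 − (-0.76) = 0.62 V.
Balancing electrons gives n = 2; the reaction quotient is Q = [Zn²⁺]/[Sn²⁺] = 20.0.
At 25 °C, E = E° − (0.0592/n) log Q = 0.62 − (0.0592/2)(1.301) = 0.620 − 0.039 = 0.581 V.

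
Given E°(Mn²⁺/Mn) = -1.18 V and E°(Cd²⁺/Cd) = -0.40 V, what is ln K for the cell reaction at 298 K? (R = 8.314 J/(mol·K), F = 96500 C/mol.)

ln K = 60.8

E°_cell = -0.40 − (-1.18) = 0.78 V, with n = 2 electrons transferred.
At equilibrium E = 0, so the Nernst equation gives ln K = nFE°/RT = (2)(96500)(0.78)/((8.314)(298)) = 60.76.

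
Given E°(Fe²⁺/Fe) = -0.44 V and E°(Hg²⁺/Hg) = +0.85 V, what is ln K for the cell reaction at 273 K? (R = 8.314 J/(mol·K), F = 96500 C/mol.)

ln K = 109.7

E°_cell = +0.85 − (-0.44) = 1.29 V, with n = 2 electrons transferred.
At equilibrium E = 0, so the Nernst equation gives ln K = nFE°/RT = (2)(96500)(1.29)/((8.314)(273)) = 109.69.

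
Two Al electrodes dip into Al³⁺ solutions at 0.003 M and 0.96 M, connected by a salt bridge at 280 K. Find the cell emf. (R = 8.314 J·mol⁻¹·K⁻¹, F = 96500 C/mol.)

Both half-cells are Al³⁺/Al, so E°_cell = 0. The concentrated side is the cathode; the cell reaction moves Al³⁺ from high to low concentration with n = 3.
Q = [Al³⁺]_dilute/[Al³⁺]_conc = 0.003/0.96 = 0.00312.
E = 0 − (RT/nF) ln Q = −((8.314×280)/(3×96500))(-5.768) = 0.0464 V.

0.046 V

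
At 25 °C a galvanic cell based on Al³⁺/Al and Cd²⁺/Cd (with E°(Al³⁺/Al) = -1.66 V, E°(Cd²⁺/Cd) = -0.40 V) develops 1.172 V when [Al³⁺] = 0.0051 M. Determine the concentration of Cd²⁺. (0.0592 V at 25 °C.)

From the Nernst equation, log Q = n(E° − E)/0.0592 = 6(1.26 − 1.172)/0.0592 = 8.919, so Q = 8.3 × 10^8.
With Q = [Al³⁺]^2/[Cd²⁺]^3 and the known concentrations, [Cd²⁺]^3 in the denominator gives [Cd²⁺] = 3.2 × 10^-5 M.

3.2 × 10^-5 M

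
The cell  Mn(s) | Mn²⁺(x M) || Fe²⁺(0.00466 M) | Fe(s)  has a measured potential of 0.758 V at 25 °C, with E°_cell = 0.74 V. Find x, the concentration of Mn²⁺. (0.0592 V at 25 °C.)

0.0011 M

From the Nernst equation, log Q = n(E° − E)/0.0592 = 2(0.74 − 0.758)/0.0592 = -0.608, so Q = 0.247.
With Q = [Mn²⁺]/[Fe²⁺] and the known concentrations, [Mn²⁺] in the numerator gives [Mn²⁺] = 0.0011 M.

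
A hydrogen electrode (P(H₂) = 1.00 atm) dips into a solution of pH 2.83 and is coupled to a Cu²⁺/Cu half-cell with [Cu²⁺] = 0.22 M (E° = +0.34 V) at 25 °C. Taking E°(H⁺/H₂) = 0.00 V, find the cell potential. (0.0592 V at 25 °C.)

0.49 V

The Cu²⁺/Cu couple is the cathode, so E°_cell = 0.34 V; n = 2.
[H⁺] = 10^(−2.83) = 0.0015 M, and Q = [H⁺]^2 / ([Cu²⁺]·P(H₂)) = 9.94 × 10^-6.
E = E° − (0.0592/2) log Q = 0.34 − (0.0592/2)(-5.002) = 0.488 V.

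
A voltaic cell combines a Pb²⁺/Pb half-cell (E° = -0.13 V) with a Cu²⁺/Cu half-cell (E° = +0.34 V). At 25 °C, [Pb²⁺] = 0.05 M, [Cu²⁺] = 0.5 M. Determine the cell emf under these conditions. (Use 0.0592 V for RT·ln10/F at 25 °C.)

0.500 V

The Cu²⁺/Cu couple has the higher reduction potential and acts as the cathode, so E°_cell = +0.34 − (-0.13) = 0.47 V.
Balancing electrons gives n = 2; the reaction quotient is Q = [Pb²⁺]/[Cu²⁺] = 0.100.
At 25 °C, E = E° − (0.0592/n) log Q = 0.47 − (0.0592/2)(-1.000) = 0.470 + 0.030 = 0.500 V.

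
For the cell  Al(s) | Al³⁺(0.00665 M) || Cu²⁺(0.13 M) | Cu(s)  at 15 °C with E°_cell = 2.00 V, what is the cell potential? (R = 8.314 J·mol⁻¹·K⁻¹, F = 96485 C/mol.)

2.02 V

Balancing electrons gives n = 6; the reaction quotient is Q = [Al³⁺]^2/[Cu²⁺]^3 = 0.0201.
E = E° − (RT/nF) ln Q = 2.00 − (8.314×288)/(6×96485) × (-3.906) = 2.000 + 0.016 = 2.016 V.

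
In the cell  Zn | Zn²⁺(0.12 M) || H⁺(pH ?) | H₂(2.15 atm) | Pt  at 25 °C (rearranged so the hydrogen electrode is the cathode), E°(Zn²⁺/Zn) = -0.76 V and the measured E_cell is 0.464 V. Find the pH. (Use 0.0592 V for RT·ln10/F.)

pH = 5.29

E°_cell = 0.76 V and n = 2.
log Q = n(E° − E)/0.0592 = 2×(0.76 − 0.464)/0.0592 = 10.000.
With Q = [Zn²⁺]·P(H₂) / [H⁺]^2, solving for [H⁺] gives log[H⁺] = -5.294, so pH = 5.29.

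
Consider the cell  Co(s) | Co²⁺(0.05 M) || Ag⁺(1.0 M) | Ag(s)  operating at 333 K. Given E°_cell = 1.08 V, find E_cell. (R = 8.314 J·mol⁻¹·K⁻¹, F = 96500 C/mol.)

Balancing electrons gives n = 2; the reaction quotient is Q = [Co²⁺]/[Ag⁺]^2 = 0.0500.
E = E° − (RT/nF) ln Q = 1.08 − (8.314×333)/(2×96500) × (-2.996) = 1.080 + 0.043 = 1.123 V.

1.12 V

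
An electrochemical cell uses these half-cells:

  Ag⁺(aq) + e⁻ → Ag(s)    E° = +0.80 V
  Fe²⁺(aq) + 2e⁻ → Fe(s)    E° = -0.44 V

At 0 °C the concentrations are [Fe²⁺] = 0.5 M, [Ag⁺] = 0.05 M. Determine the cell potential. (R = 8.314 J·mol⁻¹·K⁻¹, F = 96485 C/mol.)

The Ag⁺/Ag couple has the higher reduction potential and acts as the cathode, so E°_cell = +0.80 − (-0.44) = 1.24 V.
Balancing electrons gives n = 2; the reaction quotient is Q = [Fe²⁺]/[Ag⁺]^2 = 200.
E = E° − (RT/nF) ln Q = 1.24 − (8.314×273)/(2×96485) × (5.298) = 1.240 − 0.062 = 1.178 V.

1.18 V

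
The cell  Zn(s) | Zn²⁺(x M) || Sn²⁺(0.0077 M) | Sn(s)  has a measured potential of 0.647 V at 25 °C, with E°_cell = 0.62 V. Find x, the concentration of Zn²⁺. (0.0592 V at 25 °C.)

From the Nernst equation, log Q = n(E° − E)/0.0592 = 2(0.62 − 0.647)/0.0592 = -0.912, so Q = 0.122.
With Q = [Zn²⁺]/[Sn²⁺] and the known concentrations, [Zn²⁺] in the numerator gives [Zn²⁺] = 9.4 × 10^-4 M.

9.4 × 10^-4 M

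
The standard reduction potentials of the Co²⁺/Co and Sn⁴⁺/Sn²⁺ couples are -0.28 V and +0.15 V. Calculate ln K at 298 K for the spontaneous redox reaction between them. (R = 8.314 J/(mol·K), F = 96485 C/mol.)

E°_cell = +0.15 − (-0.28) = 0.43 V, with n = 2 electrons transferred.
At equilibrium E = 0, so the Nernst equation gives ln K = nFE°/RT = (2)(96485)(0.43)/((8.314)(298)) = 33.49.

ln K = 33.5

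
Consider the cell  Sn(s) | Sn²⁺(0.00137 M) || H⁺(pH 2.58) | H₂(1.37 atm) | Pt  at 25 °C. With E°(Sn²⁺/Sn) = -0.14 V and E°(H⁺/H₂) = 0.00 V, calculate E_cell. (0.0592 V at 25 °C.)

0.068 V

The hydrogen couple is the cathode, so E°_cell = 0.14 V; n = 2.
[H⁺] = 10^(−2.58) = 0.0026 M, and Q = [Sn²⁺]·P(H₂) / [H⁺]^2 = 271.
E = E° − (0.0592/2) log Q = 0.14 − (0.0592/2)(2.433) = 0.068 V.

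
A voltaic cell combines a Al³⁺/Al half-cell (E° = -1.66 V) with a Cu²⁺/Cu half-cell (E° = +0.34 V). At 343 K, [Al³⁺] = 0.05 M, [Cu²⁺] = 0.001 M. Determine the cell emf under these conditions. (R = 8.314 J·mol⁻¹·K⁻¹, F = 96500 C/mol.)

1.93 V

The Cu²⁺/Cu couple has the higher reduction potential and acts as the cathode, so E°_cell = +0.34 − (-1.66) = 2.00 V.
Balancing electrons gives n = 6; the reaction quotient is Q = [Al³⁺]^2/[Cu²⁺]^3 = 2.5 × 10^6.
E = E° − (RT/nF) ln Q = 2.00 − (8.314×343)/(6×96500) × (14.732) = 2.000 − 0.073 = 1.927 V.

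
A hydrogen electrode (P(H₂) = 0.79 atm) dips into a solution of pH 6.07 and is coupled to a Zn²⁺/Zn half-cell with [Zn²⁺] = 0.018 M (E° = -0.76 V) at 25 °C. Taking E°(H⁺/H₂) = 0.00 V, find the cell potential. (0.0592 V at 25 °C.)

The hydrogen couple is the cathode, so E°_cell = 0.76 V; n = 2.
[H⁺] = 10^(−6.07) = 8.5 × 10^-7 M, and Q = [Zn²⁺]·P(H₂) / [H⁺]^2 = 1.96 × 10^10.
E = E° − (0.0592/2) log Q = 0.76 − (0.0592/2)(10.293) = 0.455 V.

0.46 V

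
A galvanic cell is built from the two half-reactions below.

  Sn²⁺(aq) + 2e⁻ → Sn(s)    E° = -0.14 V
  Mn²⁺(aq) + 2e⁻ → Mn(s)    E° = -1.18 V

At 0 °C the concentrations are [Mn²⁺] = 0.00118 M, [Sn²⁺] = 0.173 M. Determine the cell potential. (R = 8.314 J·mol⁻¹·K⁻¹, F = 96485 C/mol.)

1.10 V

The Sn²⁺/Sn couple has the higher reduction potential and acts as the cathode, so E°_cell = -0.14 − (-1.18) = 1.04 V.
Balancing electrons gives n = 2; the reaction quotient is Q = [Mn²⁺]/[Sn²⁺] = 0.00682.
E = E° − (RT/nF) ln Q = 1.04 − (8.314×273)/(2×96485) × (-4.988) = 1.040 + 0.059 = 1.099 V.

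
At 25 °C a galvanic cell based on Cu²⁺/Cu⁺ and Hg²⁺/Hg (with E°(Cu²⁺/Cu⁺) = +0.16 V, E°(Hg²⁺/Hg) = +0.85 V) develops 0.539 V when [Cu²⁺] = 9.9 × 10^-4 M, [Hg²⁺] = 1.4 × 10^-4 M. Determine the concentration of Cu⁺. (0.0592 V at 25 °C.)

From the Nernst equation, log Q = n(E° − E)/0.0592 = 2(0.69 − 0.539)/0.0592 = 5.101, so Q = 1.26 × 10^5.
With Q = [Cu²⁺]^2/([Cu⁺]^2·[Hg²⁺]) and the known concentrations, [Cu⁺]^2 in the denominator gives [Cu⁺] = 2.4 × 10^-4 M.

2.4 × 10^-4 M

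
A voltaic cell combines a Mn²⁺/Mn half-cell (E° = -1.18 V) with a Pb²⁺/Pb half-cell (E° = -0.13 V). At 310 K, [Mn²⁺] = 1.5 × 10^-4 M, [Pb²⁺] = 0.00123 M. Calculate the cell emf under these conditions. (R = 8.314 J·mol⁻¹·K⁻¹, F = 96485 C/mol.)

1.08 V

The Pb²⁺/Pb couple has the higher reduction potential and acts as the cathode, so E°_cell = -0.13 − (-1.18) = 1.05 V.
Balancing electrons gives n = 2; the reaction quotient is Q = [Mn²⁺]/[Pb²⁺] = 0.122.
E = E° − (RT/nF) ln Q = 1.05 − (8.314×310)/(2×96485) × (-2.104) = 1.050 + 0.028 = 1.078 V.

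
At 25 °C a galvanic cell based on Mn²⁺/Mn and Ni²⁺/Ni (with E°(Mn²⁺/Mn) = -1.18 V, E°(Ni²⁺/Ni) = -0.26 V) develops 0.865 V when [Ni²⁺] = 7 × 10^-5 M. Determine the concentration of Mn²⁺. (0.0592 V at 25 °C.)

From the Nernst equation, log Q = n(E° − E)/0.0592 = 2(0.92 − 0.865)/0.0592 = 1.858, so Q = 72.1.
With Q = [Mn²⁺]/[Ni²⁺] and the known concentrations, [Mn²⁺] in the numerator gives [Mn²⁺] = 0.005 M.

0.005 M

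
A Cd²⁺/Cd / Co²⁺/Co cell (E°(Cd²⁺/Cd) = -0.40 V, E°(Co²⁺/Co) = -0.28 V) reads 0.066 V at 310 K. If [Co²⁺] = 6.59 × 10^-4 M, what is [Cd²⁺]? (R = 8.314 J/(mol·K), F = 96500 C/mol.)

From the Nernst equation, ln Q = nF(E° − E)/RT = 2×96500×(0.12 − 0.066)/(8.314×310) = 4.044, so Q = 57.0.
With Q = [Cd²⁺]/[Co²⁺] and the known concentrations, [Cd²⁺] in the numerator gives [Cd²⁺] = 0.038 M.

0.038 M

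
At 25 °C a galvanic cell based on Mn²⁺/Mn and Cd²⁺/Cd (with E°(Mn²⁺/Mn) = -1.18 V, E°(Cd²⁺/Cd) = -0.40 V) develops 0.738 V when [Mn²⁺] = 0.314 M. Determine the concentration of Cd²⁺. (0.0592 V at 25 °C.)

From the Nernst equation, log Q = n(E° − E)/0.0592 = 2(0.78 − 0.738)/0.0592 = 1.419, so Q = 26.2.
With Q = [Mn²⁺]/[Cd²⁺] and the known concentrations, [Cd²⁺] in the denominator gives [Cd²⁺] = 0.012 M.

0.012 M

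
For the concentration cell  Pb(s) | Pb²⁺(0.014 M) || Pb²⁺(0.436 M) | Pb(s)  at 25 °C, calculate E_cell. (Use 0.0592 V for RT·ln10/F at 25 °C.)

0.044 V

Both half-cells are Pb²⁺/Pb, so E°_cell = 0. The concentrated side is the cathode; the cell reaction moves Pb²⁺ from high to low concentration with n = 2.
Q = [Pb²⁺]_dilute/[Pb²⁺]_conc = 0.014/0.436 = 0.0321.
E = 0 − (0.0592/2) log Q = −(0.0592/2)(-1.493) = 0.0442 V.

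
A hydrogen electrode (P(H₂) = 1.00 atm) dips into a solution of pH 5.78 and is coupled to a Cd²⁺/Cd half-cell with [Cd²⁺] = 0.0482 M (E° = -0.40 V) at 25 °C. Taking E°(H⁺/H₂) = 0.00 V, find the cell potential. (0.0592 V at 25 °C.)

0.097 V

The hydrogen couple is the cathode, so E°_cell = 0.40 V; n = 2.
[H⁺] = 10^(−5.78) = 1.7 × 10^-6 M, and Q = [Cd²⁺]·P(H₂) / [H⁺]^2 = 1.75 × 10^10.
E = E° − (0.0592/2) log Q = 0.40 − (0.0592/2)(10.243) = 0.097 V.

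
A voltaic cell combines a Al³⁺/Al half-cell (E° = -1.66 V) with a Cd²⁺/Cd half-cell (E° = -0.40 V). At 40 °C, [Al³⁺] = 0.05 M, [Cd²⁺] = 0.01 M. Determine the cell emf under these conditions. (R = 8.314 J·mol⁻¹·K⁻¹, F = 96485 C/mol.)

1.22 V

The Cd²⁺/Cd couple has the higher reduction potential and acts as the cathode, so E°_cell = -0.40 − (-1.66) = 1.26 V.
Balancing electrons gives n = 6; the reaction quotient is Q = [Al³⁺]^2/[Cd²⁺]^3 = 2500.
E = E° − (RT/nF) ln Q = 1.26 − (8.314×313)/(6×96485) × (7.824) = 1.260 − 0.035 = 1.225 V.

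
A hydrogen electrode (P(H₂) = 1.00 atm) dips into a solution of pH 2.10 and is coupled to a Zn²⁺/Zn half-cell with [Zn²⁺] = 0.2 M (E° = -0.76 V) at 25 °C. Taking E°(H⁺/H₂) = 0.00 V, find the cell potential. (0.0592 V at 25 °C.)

0.66 V

The hydrogen couple is the cathode, so E°_cell = 0.76 V; n = 2.
[H⁺] = 10^(−2.10) = 0.0079 M, and Q = [Zn²⁺]·P(H₂) / [H⁺]^2 = 3170.
E = E° − (0.0592/2) log Q = 0.76 − (0.0592/2)(3.501) = 0.656 V.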